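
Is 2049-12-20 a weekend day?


Anchor: Jan 1, 2049. With p = 2049 - 1 = 2048: (p + p//4 - p//100 + p//400) mod 7 = (2048 + 512 - 20 + 5) mod 7 = 2545 mod 7 = 4 -> Friday (Mon=0 ... Sun=6)
Day of year: 354; offset = 353
Weekday index = (4 + 353) mod 7 = 0 -> Monday
Weekend days: Saturday, Sunday

No


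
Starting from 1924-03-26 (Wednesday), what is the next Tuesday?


Current: Wednesday
Target: Tuesday
Days ahead: 6

Next Tuesday: 1924-04-01


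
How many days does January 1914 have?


January 1914

31 days


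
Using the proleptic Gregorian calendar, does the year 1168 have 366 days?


Gregorian leap year rule: divisible by 4, but not by 100, unless also by 400.
1168 is divisible by 4 but not 100 -> leap year

Yes


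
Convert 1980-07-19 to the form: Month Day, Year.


ISO 1980-07-19 parses as year=1980, month=07, day=19
Month 7 -> July

July 19, 1980


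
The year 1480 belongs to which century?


Century = (year - 1) // 100 + 1
= (1480 - 1) // 100 + 1
= 1479 // 100 + 1
= 14 + 1

15th century


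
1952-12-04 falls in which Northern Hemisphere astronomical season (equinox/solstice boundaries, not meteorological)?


Date: December 4
Astronomical Autumn (approx.; exact equinox/solstice day varies by year): September 22 to December 20
December 4 falls within the Autumn window

Autumn


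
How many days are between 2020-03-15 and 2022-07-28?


From 2020-03-15 to 2022-07-28
2020-03-15: days before March = 31 + 29 = 60 (2020 is a leap year); day of year = 60 + 15 = 75
2022-07-28: days before July = 31 + 28 + 31 + 30 + 31 + 30 = 181 (2022 is not a leap year); day of year = 181 + 28 = 209
Rest of 2020: 366 - 75 = 291
Full years 2021 (365): 365
Total = 291 + 365 + 209 = 865

865 days


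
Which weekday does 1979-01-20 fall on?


Date: January 20, 1979
Anchor: Jan 1, 1979. With p = 1979 - 1 = 1978: (p + p//4 - p//100 + p//400) mod 7 = (1978 + 494 - 19 + 4) mod 7 = 2457 mod 7 = 0 -> Monday (Mon=0 ... Sun=6)
Days into year = 20 - 1 = 19
Weekday index = (0 + 19) mod 7 = 5

Day of the week: Saturday


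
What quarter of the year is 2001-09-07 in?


Month: September (month 9)
Q1: Jan-Mar, Q2: Apr-Jun, Q3: Jul-Sep, Q4: Oct-Dec

Q3


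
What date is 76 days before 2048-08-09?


Start: 2048-08-09, subtract 76 days
Back 9 days from August 9 reaches July 31, 2048 -> 67 left
July 2048 has 31 days -> back to June 30, 2048 -> 36 left
June 2048 has 30 days -> back to May 31, 2048 -> 6 left
May 2048: 31 - 6 = 25 -> lands on May 25

Result: 2048-05-25


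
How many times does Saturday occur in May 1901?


May 1901 has 31 days
Anchor: Jan 1, 1901. With p = 1901 - 1 = 1900: (p + p//4 - p//100 + p//400) mod 7 = (1900 + 475 - 19 + 4) mod 7 = 2360 mod 7 = 1 -> Tuesday (Mon=0 ... Sun=6)
Days before May (Jan-Apr): 120; May 1 index = (1 + 120) mod 7 = 2 -> Wednesday
First Saturday is May 4
Saturdays: 4, 11, 18, 25

4 Saturdays


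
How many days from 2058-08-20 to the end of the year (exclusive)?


Day of year: 232 of 365
Remaining = 365 - 232

133 days


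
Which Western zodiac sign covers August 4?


Date: August 4
Conventional tropical zodiac dates: Leo from July 23 onward; Virgo starts August 23
August 4 falls within the Leo range

Leo


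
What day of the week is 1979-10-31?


Date: October 31, 1979
Anchor: Jan 1, 1979. With p = 1979 - 1 = 1978: (p + p//4 - p//100 + p//400) mod 7 = (1978 + 494 - 19 + 4) mod 7 = 2457 mod 7 = 0 -> Monday (Mon=0 ... Sun=6)
Days before October (Jan-Sep): 273; offset = 273 + 31 - 1 = 303
Weekday index = (0 + 303) mod 7 = 2

Day of the week: Wednesday


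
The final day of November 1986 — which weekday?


November 1986 has 30 days
Anchor: Jan 1, 1986. With p = 1986 - 1 = 1985: (p + p//4 - p//100 + p//400) mod 7 = (1985 + 496 - 19 + 4) mod 7 = 2466 mod 7 = 2 -> Wednesday (Mon=0 ... Sun=6)
Days before November (Jan-Oct): 304; November 1 index = (2 + 304) mod 7 = 5 -> Saturday
Last day offset: 30 - 1 = 29 days
Weekday index = (5 + 29) mod 7 = 6

Sunday, November 30


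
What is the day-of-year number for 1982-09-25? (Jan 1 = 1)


Date: September 25, 1982
Days in months 1 through 8: 243
Plus 25 days in September

Day of year: 268


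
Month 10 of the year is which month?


Month 10 of 12

October


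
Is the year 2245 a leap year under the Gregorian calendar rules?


Gregorian leap year rule: divisible by 4, but not by 100, unless also by 400.
2245 is not divisible by 4 -> not a leap year

No


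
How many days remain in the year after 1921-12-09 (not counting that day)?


Day of year: 343 of 365
Remaining = 365 - 343

22 days


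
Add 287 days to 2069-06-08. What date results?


Start: 2069-06-08, add 287 days
June 2069 has 30 days: 30 - 8 = 22 days to June 30 -> 265 left
July 2069 has 31 days -> 234 left
August 2069 has 31 days -> 203 left
September 2069 has 30 days -> 173 left
October 2069 has 31 days -> 142 left
November 2069 has 30 days -> 112 left
December 2069 has 31 days -> 81 left
January 2070 has 31 days -> 50 left
February 2070 has 28 days -> 22 left
March 2070: 22 <= 31 -> lands on March 22

Result: 2070-03-22


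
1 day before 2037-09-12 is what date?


Start: 2037-09-12, subtract 1 day
12 - 1 = 11 stays within September 2037

Result: 2037-09-11


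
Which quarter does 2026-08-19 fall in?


Month: August (month 8)
Q1: Jan-Mar, Q2: Apr-Jun, Q3: Jul-Sep, Q4: Oct-Dec

Q3


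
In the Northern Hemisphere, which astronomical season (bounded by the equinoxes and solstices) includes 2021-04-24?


Date: April 24
Astronomical Spring (approx.; exact equinox/solstice day varies by year): March 20 to June 20
April 24 falls within the Spring window

Spring


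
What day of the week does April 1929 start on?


Target: April 1, 1929
Anchor: Jan 1, 1929. With p = 1929 - 1 = 1928: (p + p//4 - p//100 + p//400) mod 7 = (1928 + 482 - 19 + 4) mod 7 = 2395 mod 7 = 1 -> Tuesday (Mon=0 ... Sun=6)
Days before April (Jan-Mar): 90 days
Weekday index = (1 + 90) mod 7 = 0

Monday


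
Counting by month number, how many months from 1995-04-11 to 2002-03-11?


From April 1995 to March 2002
7 years * 12 = 84 months, minus 1 month = 83

83 months


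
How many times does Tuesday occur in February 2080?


February 2080 has 29 days
Anchor: Jan 1, 2080. With p = 2080 - 1 = 2079: (p + p//4 - p//100 + p//400) mod 7 = (2079 + 519 - 20 + 5) mod 7 = 2583 mod 7 = 0 -> Monday (Mon=0 ... Sun=6)
Days before February (Jan): 31; February 1 index = (0 + 31) mod 7 = 3 -> Thursday
First Tuesday is February 6
Tuesdays: 6, 13, 20, 27

4 Tuesdays


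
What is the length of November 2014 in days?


November 2014

30 days


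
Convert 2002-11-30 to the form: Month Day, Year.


ISO 2002-11-30 parses as year=2002, month=11, day=30
Month 11 -> November

November 30, 2002


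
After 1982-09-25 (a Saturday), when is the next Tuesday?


Current: Saturday
Target: Tuesday
Days ahead: 3

Next Tuesday: 1982-09-28


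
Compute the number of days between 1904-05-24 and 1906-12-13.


From 1904-05-24 to 1906-12-13
1904-05-24: days before May = 31 + 29 + 31 + 30 = 121 (1904 is a leap year); day of year = 121 + 24 = 145
1906-12-13: days before December = 31 + 28 + 31 + 30 + 31 + 30 + 31 + 31 + 30 + 31 + 30 = 334 (1906 is not a leap year); day of year = 334 + 13 = 347
Rest of 1904: 366 - 145 = 221
Full years 1905 (365): 365
Total = 221 + 365 + 347 = 933

933 days


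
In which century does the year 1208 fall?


Century = (year - 1) // 100 + 1
= (1208 - 1) // 100 + 1
= 1207 // 100 + 1
= 12 + 1

13th century


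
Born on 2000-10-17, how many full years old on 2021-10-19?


Birth: 2000-10-17
Reference: 2021-10-19
Year difference: 2021 - 2000 = 21

21 years old


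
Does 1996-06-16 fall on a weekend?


Anchor: Jan 1, 1996. With p = 1996 - 1 = 1995: (p + p//4 - p//100 + p//400) mod 7 = (1995 + 498 - 19 + 4) mod 7 = 2478 mod 7 = 0 -> Monday (Mon=0 ... Sun=6)
Day of year: 168; offset = 167
Weekday index = (0 + 167) mod 7 = 6 -> Sunday
Weekend days: Saturday, Sunday

Yes


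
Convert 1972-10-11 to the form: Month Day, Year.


ISO 1972-10-11 parses as year=1972, month=10, day=11
Month 10 -> October

October 11, 1972


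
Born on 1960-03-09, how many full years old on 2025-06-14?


Birth: 1960-03-09
Reference: 2025-06-14
Year difference: 2025 - 1960 = 65

65 years old


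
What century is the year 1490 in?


Century = (year - 1) // 100 + 1
= (1490 - 1) // 100 + 1
= 1489 // 100 + 1
= 14 + 1

15th century


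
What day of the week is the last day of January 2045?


January 2045 has 31 days
Anchor: Jan 1, 2045. With p = 2045 - 1 = 2044: (p + p//4 - p//100 + p//400) mod 7 = (2044 + 511 - 20 + 5) mod 7 = 2540 mod 7 = 6 -> Sunday (Mon=0 ... Sun=6)
January 1 is the anchor itself -> Sunday
Last day offset: 31 - 1 = 30 days
Weekday index = (6 + 30) mod 7 = 1

Tuesday, January 31


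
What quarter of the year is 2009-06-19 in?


Month: June (month 6)
Q1: Jan-Mar, Q2: Apr-Jun, Q3: Jul-Sep, Q4: Oct-Dec

Q2


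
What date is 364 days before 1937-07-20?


Start: 1937-07-20, subtract 364 days
Back 20 days from July 20 reaches June 30, 1937 -> 344 left
June 1937 has 30 days -> back to May 31, 1937 -> 314 left
May 1937 has 31 days -> back to April 30, 1937 -> 283 left
April 1937 has 30 days -> back to March 31, 1937 -> 253 left
March 1937 has 31 days -> back to February 28, 1937 -> 222 left
February 1937 has 28 days -> back to January 31, 1937 -> 194 left
January 1937 has 31 days -> back to December 31, 1936 -> 163 left
December 1936 has 31 days -> back to November 30, 1936 -> 132 left
November 1936 has 30 days -> back to October 31, 1936 -> 102 left
October 1936 has 31 days -> back to September 30, 1936 -> 71 left
September 1936 has 30 days -> back to August 31, 1936 -> 41 left
August 1936 has 31 days -> back to July 31, 1936 -> 10 left
July 1936: 31 - 10 = 21 -> lands on July 21

Result: 1936-07-21


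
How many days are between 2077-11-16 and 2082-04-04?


From 2077-11-16 to 2082-04-04
2077-11-16: days before November = 31 + 28 + 31 + 30 + 31 + 30 + 31 + 31 + 30 + 31 = 304 (2077 is not a leap year); day of year = 304 + 16 = 320
2082-04-04: days before April = 31 + 28 + 31 = 90 (2082 is not a leap year); day of year = 90 + 4 = 94
Rest of 2077: 365 - 320 = 45
Full years 2078 (365), 2079 (365), 2080 (366), 2081 (365): 1461
Total = 45 + 1461 + 94 = 1600

1600 days


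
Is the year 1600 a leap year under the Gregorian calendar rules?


Gregorian leap year rule: divisible by 4, but not by 100, unless also by 400.
1600 is divisible by 400 -> leap year

Yes


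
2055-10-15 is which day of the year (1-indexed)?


Date: October 15, 2055
Days in months 1 through 9: 273
Plus 15 days in October

Day of year: 288


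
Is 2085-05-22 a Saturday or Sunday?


Anchor: Jan 1, 2085. With p = 2085 - 1 = 2084: (p + p//4 - p//100 + p//400) mod 7 = (2084 + 521 - 20 + 5) mod 7 = 2590 mod 7 = 0 -> Monday (Mon=0 ... Sun=6)
Day of year: 142; offset = 141
Weekday index = (0 + 141) mod 7 = 1 -> Tuesday
Weekend days: Saturday, Sunday

No


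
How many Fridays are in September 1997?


September 1997 has 30 days
Anchor: Jan 1, 1997. With p = 1997 - 1 = 1996: (p + p//4 - p//100 + p//400) mod 7 = (1996 + 499 - 19 + 4) mod 7 = 2480 mod 7 = 2 -> Wednesday (Mon=0 ... Sun=6)
Days before September (Jan-Aug): 243; September 1 index = (2 + 243) mod 7 = 0 -> Monday
First Friday is September 5
Fridays: 5, 12, 19, 26

4 Fridays


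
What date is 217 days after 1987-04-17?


Start: 1987-04-17, add 217 days
April 1987 has 30 days: 30 - 17 = 13 days to April 30 -> 204 left
May 1987 has 31 days -> 173 left
June 1987 has 30 days -> 143 left
July 1987 has 31 days -> 112 left
August 1987 has 31 days -> 81 left
September 1987 has 30 days -> 51 left
October 1987 has 31 days -> 20 left
November 1987: 20 <= 30 -> lands on November 20

Result: 1987-11-20


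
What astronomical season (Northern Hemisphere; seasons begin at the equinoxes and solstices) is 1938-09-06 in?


Date: September 6
Astronomical Summer (approx.; exact equinox/solstice day varies by year): June 21 to September 21
September 6 falls within the Summer window

Summer


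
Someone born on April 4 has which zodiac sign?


Date: April 4
Conventional tropical zodiac dates: Aries from March 21 onward; Taurus starts April 20
April 4 falls within the Aries range

Aries


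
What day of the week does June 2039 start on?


Target: June 1, 2039
Anchor: Jan 1, 2039. With p = 2039 - 1 = 2038: (p + p//4 - p//100 + p//400) mod 7 = (2038 + 509 - 20 + 5) mod 7 = 2532 mod 7 = 5 -> Saturday (Mon=0 ... Sun=6)
Days before June (Jan-May): 151 days
Weekday index = (5 + 151) mod 7 = 2

Wednesday


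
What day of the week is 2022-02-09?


Date: February 9, 2022
Anchor: Jan 1, 2022. With p = 2022 - 1 = 2021: (p + p//4 - p//100 + p//400) mod 7 = (2021 + 505 - 20 + 5) mod 7 = 2511 mod 7 = 5 -> Saturday (Mon=0 ... Sun=6)
Days before February (Jan): 31; offset = 31 + 9 - 1 = 39
Weekday index = (5 + 39) mod 7 = 2

Day of the week: Wednesday


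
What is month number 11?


Month 11 of 12

November


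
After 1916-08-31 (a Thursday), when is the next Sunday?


Current: Thursday
Target: Sunday
Days ahead: 3

Next Sunday: 1916-09-03


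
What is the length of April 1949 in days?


April 1949

30 days


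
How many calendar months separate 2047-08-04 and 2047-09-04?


From August 2047 to September 2047
0 years * 12 = 0 months, plus 1 month = 1

1 month


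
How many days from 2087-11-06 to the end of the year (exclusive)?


Day of year: 310 of 365
Remaining = 365 - 310

55 days


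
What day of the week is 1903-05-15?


Date: May 15, 1903
Anchor: Jan 1, 1903. With p = 1903 - 1 = 1902: (p + p//4 - p//100 + p//400) mod 7 = (1902 + 475 - 19 + 4) mod 7 = 2362 mod 7 = 3 -> Thursday (Mon=0 ... Sun=6)
Days before May (Jan-Apr): 120; offset = 120 + 15 - 1 = 134
Weekday index = (3 + 134) mod 7 = 4

Day of the week: Friday


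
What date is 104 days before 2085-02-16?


Start: 2085-02-16, subtract 104 days
Back 16 days from February 16 reaches January 31, 2085 -> 88 left
January 2085 has 31 days -> back to December 31, 2084 -> 57 left
December 2084 has 31 days -> back to November 30, 2084 -> 26 left
November 2084: 30 - 26 = 4 -> lands on November 4

Result: 2084-11-04


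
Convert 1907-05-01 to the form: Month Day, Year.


ISO 1907-05-01 parses as year=1907, month=05, day=01
Month 5 -> May

May 1, 1907


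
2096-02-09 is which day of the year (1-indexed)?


Date: February 9, 2096
Days in months 1 through 1: 31
Plus 9 days in February

Day of year: 40


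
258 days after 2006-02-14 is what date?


Start: 2006-02-14, add 258 days
February 2006 has 28 days: 28 - 14 = 14 days to February 28 -> 244 left
March 2006 has 31 days -> 213 left
April 2006 has 30 days -> 183 left
May 2006 has 31 days -> 152 left
June 2006 has 30 days -> 122 left
July 2006 has 31 days -> 91 left
August 2006 has 31 days -> 60 left
September 2006 has 30 days -> 30 left
October 2006: 30 <= 31 -> lands on October 30

Result: 2006-10-30


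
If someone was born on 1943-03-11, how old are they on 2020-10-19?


Birth: 1943-03-11
Reference: 2020-10-19
Year difference: 2020 - 1943 = 77

77 years old


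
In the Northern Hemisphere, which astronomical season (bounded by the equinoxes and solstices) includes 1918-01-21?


Date: January 21
Astronomical Winter (approx.; exact equinox/solstice day varies by year): December 21 to March 19
January 21 falls within the Winter window

Winter


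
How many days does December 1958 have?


December 1958

31 days


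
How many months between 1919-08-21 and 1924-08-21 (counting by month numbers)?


From August 1919 to August 1924
5 years * 12 = 60 months = 60

60 months


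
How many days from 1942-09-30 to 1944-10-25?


From 1942-09-30 to 1944-10-25
1942-09-30: days before September = 31 + 28 + 31 + 30 + 31 + 30 + 31 + 31 = 243 (1942 is not a leap year); day of year = 243 + 30 = 273
1944-10-25: days before October = 31 + 29 + 31 + 30 + 31 + 30 + 31 + 31 + 30 = 274 (1944 is a leap year); day of year = 274 + 25 = 299
Rest of 1942: 365 - 273 = 92
Full years 1943 (365): 365
Total = 92 + 365 + 299 = 756

756 days


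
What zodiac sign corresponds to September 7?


Date: September 7
Conventional tropical zodiac dates: Virgo from August 23 onward; Libra starts September 23
September 7 falls within the Virgo range

Virgo


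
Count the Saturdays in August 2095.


August 2095 has 31 days
Anchor: Jan 1, 2095. With p = 2095 - 1 = 2094: (p + p//4 - p//100 + p//400) mod 7 = (2094 + 523 - 20 + 5) mod 7 = 2602 mod 7 = 5 -> Saturday (Mon=0 ... Sun=6)
Days before August (Jan-Jul): 212; August 1 index = (5 + 212) mod 7 = 0 -> Monday
First Saturday is August 6
Saturdays: 6, 13, 20, 27

4 Saturdays


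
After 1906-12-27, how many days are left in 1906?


Day of year: 361 of 365
Remaining = 365 - 361

4 days


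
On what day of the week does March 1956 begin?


Target: March 1, 1956
Anchor: Jan 1, 1956. With p = 1956 - 1 = 1955: (p + p//4 - p//100 + p//400) mod 7 = (1955 + 488 - 19 + 4) mod 7 = 2428 mod 7 = 6 -> Sunday (Mon=0 ... Sun=6)
Days before March (Jan-Feb): 60 days
Weekday index = (6 + 60) mod 7 = 3

Thursday


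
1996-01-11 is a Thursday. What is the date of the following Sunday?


Current: Thursday
Target: Sunday
Days ahead: 3

Next Sunday: 1996-01-14


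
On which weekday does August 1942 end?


August 1942 has 31 days
Anchor: Jan 1, 1942. With p = 1942 - 1 = 1941: (p + p//4 - p//100 + p//400) mod 7 = (1941 + 485 - 19 + 4) mod 7 = 2411 mod 7 = 3 -> Thursday (Mon=0 ... Sun=6)
Days before August (Jan-Jul): 212; August 1 index = (3 + 212) mod 7 = 5 -> Saturday
Last day offset: 31 - 1 = 30 days
Weekday index = (5 + 30) mod 7 = 0

Monday, August 31


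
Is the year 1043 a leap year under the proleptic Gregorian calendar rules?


Gregorian leap year rule: divisible by 4, but not by 100, unless also by 400.
1043 is not divisible by 4 -> not a leap year

No


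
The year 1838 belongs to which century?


Century = (year - 1) // 100 + 1
= (1838 - 1) // 100 + 1
= 1837 // 100 + 1
= 18 + 1

19th century


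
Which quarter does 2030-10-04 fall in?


Month: October (month 10)
Q1: Jan-Mar, Q2: Apr-Jun, Q3: Jul-Sep, Q4: Oct-Dec

Q4


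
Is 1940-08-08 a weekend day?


Anchor: Jan 1, 1940. With p = 1940 - 1 = 1939: (p + p//4 - p//100 + p//400) mod 7 = (1939 + 484 - 19 + 4) mod 7 = 2408 mod 7 = 0 -> Monday (Mon=0 ... Sun=6)
Day of year: 221; offset = 220
Weekday index = (0 + 220) mod 7 = 3 -> Thursday
Weekend days: Saturday, Sunday

No


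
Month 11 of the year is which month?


Month 11 of 12

November


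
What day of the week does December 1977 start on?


Target: December 1, 1977
Anchor: Jan 1, 1977. With p = 1977 - 1 = 1976: (p + p//4 - p//100 + p//400) mod 7 = (1976 + 494 - 19 + 4) mod 7 = 2455 mod 7 = 5 -> Saturday (Mon=0 ... Sun=6)
Days before December (Jan-Nov): 334 days
Weekday index = (5 + 334) mod 7 = 3

Thursday


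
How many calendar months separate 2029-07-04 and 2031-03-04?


From July 2029 to March 2031
2 years * 12 = 24 months, minus 4 months = 20

20 months


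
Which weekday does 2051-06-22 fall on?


Date: June 22, 2051
Anchor: Jan 1, 2051. With p = 2051 - 1 = 2050: (p + p//4 - p//100 + p//400) mod 7 = (2050 + 512 - 20 + 5) mod 7 = 2547 mod 7 = 6 -> Sunday (Mon=0 ... Sun=6)
Days before June (Jan-May): 151; offset = 151 + 22 - 1 = 172
Weekday index = (6 + 172) mod 7 = 3

Day of the week: Thursday


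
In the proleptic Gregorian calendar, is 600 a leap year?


Gregorian leap year rule: divisible by 4, but not by 100, unless also by 400.
600 is divisible by 100 but not 400 -> not a leap year

No


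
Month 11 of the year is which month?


Month 11 of 12

November


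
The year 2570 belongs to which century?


Century = (year - 1) // 100 + 1
= (2570 - 1) // 100 + 1
= 2569 // 100 + 1
= 25 + 1

26th century


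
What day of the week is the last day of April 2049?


April 2049 has 30 days
Anchor: Jan 1, 2049. With p = 2049 - 1 = 2048: (p + p//4 - p//100 + p//400) mod 7 = (2048 + 512 - 20 + 5) mod 7 = 2545 mod 7 = 4 -> Friday (Mon=0 ... Sun=6)
Days before April (Jan-Mar): 90; April 1 index = (4 + 90) mod 7 = 3 -> Thursday
Last day offset: 30 - 1 = 29 days
Weekday index = (3 + 29) mod 7 = 4

Friday, April 30


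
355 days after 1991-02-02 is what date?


Start: 1991-02-02, add 355 days
February 1991 has 28 days: 28 - 2 = 26 days to February 28 -> 329 left
March 1991 has 31 days -> 298 left
April 1991 has 30 days -> 268 left
May 1991 has 31 days -> 237 left
June 1991 has 30 days -> 207 left
July 1991 has 31 days -> 176 left
August 1991 has 31 days -> 145 left
September 1991 has 30 days -> 115 left
October 1991 has 31 days -> 84 left
November 1991 has 30 days -> 54 left
December 1991 has 31 days -> 23 left
January 1992: 23 <= 31 -> lands on January 23

Result: 1992-01-23


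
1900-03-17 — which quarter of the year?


Month: March (month 3)
Q1: Jan-Mar, Q2: Apr-Jun, Q3: Jul-Sep, Q4: Oct-Dec

Q1


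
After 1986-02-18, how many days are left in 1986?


Day of year: 49 of 365
Remaining = 365 - 49

316 days


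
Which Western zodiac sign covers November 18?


Date: November 18
Conventional tropical zodiac dates: Scorpio from October 23 onward; Sagittarius starts November 22
November 18 falls within the Scorpio range

Scorpio


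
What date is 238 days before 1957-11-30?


Start: 1957-11-30, subtract 238 days
Back 30 days from November 30 reaches October 31, 1957 -> 208 left
October 1957 has 31 days -> back to September 30, 1957 -> 177 left
September 1957 has 30 days -> back to August 31, 1957 -> 147 left
August 1957 has 31 days -> back to July 31, 1957 -> 116 left
July 1957 has 31 days -> back to June 30, 1957 -> 85 left
June 1957 has 30 days -> back to May 31, 1957 -> 55 left
May 1957 has 31 days -> back to April 30, 1957 -> 24 left
April 1957: 30 - 24 = 6 -> lands on April 6

Result: 1957-04-06


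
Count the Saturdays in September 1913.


September 1913 has 30 days
Anchor: Jan 1, 1913. With p = 1913 - 1 = 1912: (p + p//4 - p//100 + p//400) mod 7 = (1912 + 478 - 19 + 4) mod 7 = 2375 mod 7 = 2 -> Wednesday (Mon=0 ... Sun=6)
Days before September (Jan-Aug): 243; September 1 index = (2 + 243) mod 7 = 0 -> Monday
First Saturday is September 6
Saturdays: 6, 13, 20, 27

4 Saturdays


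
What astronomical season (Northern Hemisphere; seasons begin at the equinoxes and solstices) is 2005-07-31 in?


Date: July 31
Astronomical Summer (approx.; exact equinox/solstice day varies by year): June 21 to September 21
July 31 falls within the Summer window

Summer


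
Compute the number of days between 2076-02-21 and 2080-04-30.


From 2076-02-21 to 2080-04-30
2076-02-21: days before February = 31; day of year = 31 + 21 = 52
2080-04-30: days before April = 31 + 29 + 31 = 91 (2080 is a leap year); day of year = 91 + 30 = 121
Rest of 2076: 366 - 52 = 314
Full years 2077 (365), 2078 (365), 2079 (365): 1095
Total = 314 + 1095 + 121 = 1530

1530 days


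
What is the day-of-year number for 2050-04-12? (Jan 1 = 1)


Date: April 12, 2050
Days in months 1 through 3: 90
Plus 12 days in April

Day of year: 102


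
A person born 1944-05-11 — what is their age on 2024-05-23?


Birth: 1944-05-11
Reference: 2024-05-23
Year difference: 2024 - 1944 = 80

80 years old


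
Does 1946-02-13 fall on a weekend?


Anchor: Jan 1, 1946. With p = 1946 - 1 = 1945: (p + p//4 - p//100 + p//400) mod 7 = (1945 + 486 - 19 + 4) mod 7 = 2416 mod 7 = 1 -> Tuesday (Mon=0 ... Sun=6)
Day of year: 44; offset = 43
Weekday index = (1 + 43) mod 7 = 2 -> Wednesday
Weekend days: Saturday, Sunday

No


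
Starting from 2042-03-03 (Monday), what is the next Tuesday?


Current: Monday
Target: Tuesday
Days ahead: 1

Next Tuesday: 2042-03-04


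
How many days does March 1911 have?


March 1911

31 days


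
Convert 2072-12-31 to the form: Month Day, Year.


ISO 2072-12-31 parses as year=2072, month=12, day=31
Month 12 -> December

December 31, 2072


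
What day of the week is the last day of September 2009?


September 2009 has 30 days
Anchor: Jan 1, 2009. With p = 2009 - 1 = 2008: (p + p//4 - p//100 + p//400) mod 7 = (2008 + 502 - 20 + 5) mod 7 = 2495 mod 7 = 3 -> Thursday (Mon=0 ... Sun=6)
Days before September (Jan-Aug): 243; September 1 index = (3 + 243) mod 7 = 1 -> Tuesday
Last day offset: 30 - 1 = 29 days
Weekday index = (1 + 29) mod 7 = 2

Wednesday, September 30


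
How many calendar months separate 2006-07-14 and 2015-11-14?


From July 2006 to November 2015
9 years * 12 = 108 months, plus 4 months = 112

112 months


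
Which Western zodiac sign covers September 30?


Date: September 30
Conventional tropical zodiac dates: Libra from September 23 onward; Scorpio starts October 23
September 30 falls within the Libra range

Libra


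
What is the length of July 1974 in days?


July 1974

31 days


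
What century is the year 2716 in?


Century = (year - 1) // 100 + 1
= (2716 - 1) // 100 + 1
= 2715 // 100 + 1
= 27 + 1

28th century


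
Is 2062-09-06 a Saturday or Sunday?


Anchor: Jan 1, 2062. With p = 2062 - 1 = 2061: (p + p//4 - p//100 + p//400) mod 7 = (2061 + 515 - 20 + 5) mod 7 = 2561 mod 7 = 6 -> Sunday (Mon=0 ... Sun=6)
Day of year: 249; offset = 248
Weekday index = (6 + 248) mod 7 = 2 -> Wednesday
Weekend days: Saturday, Sunday

No


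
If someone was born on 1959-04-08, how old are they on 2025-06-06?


Birth: 1959-04-08
Reference: 2025-06-06
Year difference: 2025 - 1959 = 66

66 years old


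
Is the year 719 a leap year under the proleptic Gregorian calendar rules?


Gregorian leap year rule: divisible by 4, but not by 100, unless also by 400.
719 is not divisible by 4 -> not a leap year

No


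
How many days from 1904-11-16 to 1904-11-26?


From 1904-11-16 to 1904-11-26
1904-11-16: days before November = 31 + 29 + 31 + 30 + 31 + 30 + 31 + 31 + 30 + 31 = 305 (1904 is a leap year); day of year = 305 + 16 = 321
1904-11-26: days before November = 31 + 29 + 31 + 30 + 31 + 30 + 31 + 31 + 30 + 31 = 305 (1904 is a leap year); day of year = 305 + 26 = 331
Same year: 331 - 321 = 10

10 days


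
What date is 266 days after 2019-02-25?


Start: 2019-02-25, add 266 days
February 2019 has 28 days: 28 - 25 = 3 days to February 28 -> 263 left
March 2019 has 31 days -> 232 left
April 2019 has 30 days -> 202 left
May 2019 has 31 days -> 171 left
June 2019 has 30 days -> 141 left
July 2019 has 31 days -> 110 left
August 2019 has 31 days -> 79 left
September 2019 has 30 days -> 49 left
October 2019 has 31 days -> 18 left
November 2019: 18 <= 30 -> lands on November 18

Result: 2019-11-18


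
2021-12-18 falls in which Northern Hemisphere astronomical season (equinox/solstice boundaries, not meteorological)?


Date: December 18
Astronomical Autumn (approx.; exact equinox/solstice day varies by year): September 22 to December 20
December 18 falls within the Autumn window

Autumn


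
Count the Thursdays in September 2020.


September 2020 has 30 days
Anchor: Jan 1, 2020. With p = 2020 - 1 = 2019: (p + p//4 - p//100 + p//400) mod 7 = (2019 + 504 - 20 + 5) mod 7 = 2508 mod 7 = 2 -> Wednesday (Mon=0 ... Sun=6)
Days before September (Jan-Aug): 244; September 1 index = (2 + 244) mod 7 = 1 -> Tuesday
First Thursday is September 3
Thursdays: 3, 10, 17, 24

4 Thursdays


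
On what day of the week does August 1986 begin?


Target: August 1, 1986
Anchor: Jan 1, 1986. With p = 1986 - 1 = 1985: (p + p//4 - p//100 + p//400) mod 7 = (1985 + 496 - 19 + 4) mod 7 = 2466 mod 7 = 2 -> Wednesday (Mon=0 ... Sun=6)
Days before August (Jan-Jul): 212 days
Weekday index = (2 + 212) mod 7 = 4

Friday


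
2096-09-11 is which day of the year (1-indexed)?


Date: September 11, 2096
Days in months 1 through 8: 244
Plus 11 days in September

Day of year: 255


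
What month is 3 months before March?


March is month 3
3 - 3 = 0; wrap: 0 + 12 = 12

December


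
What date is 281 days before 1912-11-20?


Start: 1912-11-20, subtract 281 days
Back 20 days from November 20 reaches October 31, 1912 -> 261 left
October 1912 has 31 days -> back to September 30, 1912 -> 230 left
September 1912 has 30 days -> back to August 31, 1912 -> 200 left
August 1912 has 31 days -> back to July 31, 1912 -> 169 left
July 1912 has 31 days -> back to June 30, 1912 -> 138 left
June 1912 has 30 days -> back to May 31, 1912 -> 108 left
May 1912 has 31 days -> back to April 30, 1912 -> 77 left
April 1912 has 30 days -> back to March 31, 1912 -> 47 left
March 1912 has 31 days -> back to February 29, 1912 -> 16 left
February 1912: 29 - 16 = 13 -> lands on February 13

Result: 1912-02-13


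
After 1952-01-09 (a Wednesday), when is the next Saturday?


Current: Wednesday
Target: Saturday
Days ahead: 3

Next Saturday: 1952-01-12


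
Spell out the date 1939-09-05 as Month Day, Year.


ISO 1939-09-05 parses as year=1939, month=09, day=05
Month 9 -> September

September 5, 1939


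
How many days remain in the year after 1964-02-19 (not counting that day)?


Day of year: 50 of 366
Remaining = 366 - 50

316 days


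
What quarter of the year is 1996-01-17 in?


Month: January (month 1)
Q1: Jan-Mar, Q2: Apr-Jun, Q3: Jul-Sep, Q4: Oct-Dec

Q1


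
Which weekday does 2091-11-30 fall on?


Date: November 30, 2091
Anchor: Jan 1, 2091. With p = 2091 - 1 = 2090: (p + p//4 - p//100 + p//400) mod 7 = (2090 + 522 - 20 + 5) mod 7 = 2597 mod 7 = 0 -> Monday (Mon=0 ... Sun=6)
Days before November (Jan-Oct): 304; offset = 304 + 30 - 1 = 333
Weekday index = (0 + 333) mod 7 = 4

Day of the week: Friday


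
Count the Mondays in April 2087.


April 2087 has 30 days
Anchor: Jan 1, 2087. With p = 2087 - 1 = 2086: (p + p//4 - p//100 + p//400) mod 7 = (2086 + 521 - 20 + 5) mod 7 = 2592 mod 7 = 2 -> Wednesday (Mon=0 ... Sun=6)
Days before April (Jan-Mar): 90; April 1 index = (2 + 90) mod 7 = 1 -> Tuesday
First Monday is April 7
Mondays: 7, 14, 21, 28

4 Mondays


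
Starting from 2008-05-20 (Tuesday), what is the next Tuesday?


Current: Tuesday
Target: Tuesday
Days ahead: 7

Next Tuesday: 2008-05-27


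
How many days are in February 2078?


February 2078 (leap year: no)

28 days


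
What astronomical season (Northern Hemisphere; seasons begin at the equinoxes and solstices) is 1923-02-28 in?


Date: February 28
Astronomical Winter (approx.; exact equinox/solstice day varies by year): December 21 to March 19
February 28 falls within the Winter window

Winter


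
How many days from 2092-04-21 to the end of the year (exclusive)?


Day of year: 112 of 366
Remaining = 366 - 112

254 days


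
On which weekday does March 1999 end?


March 1999 has 31 days
Anchor: Jan 1, 1999. With p = 1999 - 1 = 1998: (p + p//4 - p//100 + p//400) mod 7 = (1998 + 499 - 19 + 4) mod 7 = 2482 mod 7 = 4 -> Friday (Mon=0 ... Sun=6)
Days before March (Jan-Feb): 59; March 1 index = (4 + 59) mod 7 = 0 -> Monday
Last day offset: 31 - 1 = 30 days
Weekday index = (0 + 30) mod 7 = 2

Wednesday, March 31


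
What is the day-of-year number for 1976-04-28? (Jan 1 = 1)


Date: April 28, 1976
Days in months 1 through 3: 91
Plus 28 days in April

Day of year: 119


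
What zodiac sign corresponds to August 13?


Date: August 13
Conventional tropical zodiac dates: Leo from July 23 onward; Virgo starts August 23
August 13 falls within the Leo range

Leo


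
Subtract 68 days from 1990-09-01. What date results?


Start: 1990-09-01, subtract 68 days
Back 1 day from September 1 reaches August 31, 1990 -> 67 left
August 1990 has 31 days -> back to July 31, 1990 -> 36 left
July 1990 has 31 days -> back to June 30, 1990 -> 5 left
June 1990: 30 - 5 = 25 -> lands on June 25

Result: 1990-06-25


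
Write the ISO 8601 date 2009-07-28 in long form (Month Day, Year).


ISO 2009-07-28 parses as year=2009, month=07, day=28
Month 7 -> July

July 28, 2009


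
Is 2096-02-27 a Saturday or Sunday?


Anchor: Jan 1, 2096. With p = 2096 - 1 = 2095: (p + p//4 - p//100 + p//400) mod 7 = (2095 + 523 - 20 + 5) mod 7 = 2603 mod 7 = 6 -> Sunday (Mon=0 ... Sun=6)
Day of year: 58; offset = 57
Weekday index = (6 + 57) mod 7 = 0 -> Monday
Weekend days: Saturday, Sunday

No


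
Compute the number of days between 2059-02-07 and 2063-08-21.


From 2059-02-07 to 2063-08-21
2059-02-07: days before February = 31; day of year = 31 + 7 = 38
2063-08-21: days before August = 31 + 28 + 31 + 30 + 31 + 30 + 31 = 212 (2063 is not a leap year); day of year = 212 + 21 = 233
Rest of 2059: 365 - 38 = 327
Full years 2060 (366), 2061 (365), 2062 (365): 1096
Total = 327 + 1096 + 233 = 1656

1656 days


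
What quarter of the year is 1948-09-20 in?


Month: September (month 9)
Q1: Jan-Mar, Q2: Apr-Jun, Q3: Jul-Sep, Q4: Oct-Dec

Q3


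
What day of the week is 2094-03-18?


Date: March 18, 2094
Anchor: Jan 1, 2094. With p = 2094 - 1 = 2093: (p + p//4 - p//100 + p//400) mod 7 = (2093 + 523 - 20 + 5) mod 7 = 2601 mod 7 = 4 -> Friday (Mon=0 ... Sun=6)
Days before March (Jan-Feb): 59; offset = 59 + 18 - 1 = 76
Weekday index = (4 + 76) mod 7 = 3

Day of the week: Thursday


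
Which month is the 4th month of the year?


Month 4 of 12

April


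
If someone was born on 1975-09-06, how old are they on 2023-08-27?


Birth: 1975-09-06
Reference: 2023-08-27
Year difference: 2023 - 1975 = 48
Birthday not yet reached in 2023, subtract 1

47 years old


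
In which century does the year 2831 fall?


Century = (year - 1) // 100 + 1
= (2831 - 1) // 100 + 1
= 2830 // 100 + 1
= 28 + 1

29th century


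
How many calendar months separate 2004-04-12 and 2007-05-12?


From April 2004 to May 2007
3 years * 12 = 36 months, plus 1 month = 37

37 months


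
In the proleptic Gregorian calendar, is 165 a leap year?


Gregorian leap year rule: divisible by 4, but not by 100, unless also by 400.
165 is not divisible by 4 -> not a leap year

No


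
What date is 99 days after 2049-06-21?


Start: 2049-06-21, add 99 days
June 2049 has 30 days: 30 - 21 = 9 days to June 30 -> 90 left
July 2049 has 31 days -> 59 left
August 2049 has 31 days -> 28 left
September 2049: 28 <= 30 -> lands on September 28

Result: 2049-09-28


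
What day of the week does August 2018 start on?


Target: August 1, 2018
Anchor: Jan 1, 2018. With p = 2018 - 1 = 2017: (p + p//4 - p//100 + p//400) mod 7 = (2017 + 504 - 20 + 5) mod 7 = 2506 mod 7 = 0 -> Monday (Mon=0 ... Sun=6)
Days before August (Jan-Jul): 212 days
Weekday index = (0 + 212) mod 7 = 2

Wednesday


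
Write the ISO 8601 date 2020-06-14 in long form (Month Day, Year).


ISO 2020-06-14 parses as year=2020, month=06, day=14
Month 6 -> June

June 14, 2020


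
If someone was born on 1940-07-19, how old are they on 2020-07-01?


Birth: 1940-07-19
Reference: 2020-07-01
Year difference: 2020 - 1940 = 80
Birthday not yet reached in 2020, subtract 1

79 years old


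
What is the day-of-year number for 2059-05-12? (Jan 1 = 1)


Date: May 12, 2059
Days in months 1 through 4: 120
Plus 12 days in May

Day of year: 132


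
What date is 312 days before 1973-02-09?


Start: 1973-02-09, subtract 312 days
Back 9 days from February 9 reaches January 31, 1973 -> 303 left
January 1973 has 31 days -> back to December 31, 1972 -> 272 left
December 1972 has 31 days -> back to November 30, 1972 -> 241 left
November 1972 has 30 days -> back to October 31, 1972 -> 211 left
October 1972 has 31 days -> back to September 30, 1972 -> 180 left
September 1972 has 30 days -> back to August 31, 1972 -> 150 left
August 1972 has 31 days -> back to July 31, 1972 -> 119 left
July 1972 has 31 days -> back to June 30, 1972 -> 88 left
June 1972 has 30 days -> back to May 31, 1972 -> 58 left
May 1972 has 31 days -> back to April 30, 1972 -> 27 left
April 1972: 30 - 27 = 3 -> lands on April 3

Result: 1972-04-03


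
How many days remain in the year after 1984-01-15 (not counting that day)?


Day of year: 15 of 366
Remaining = 366 - 15

351 days


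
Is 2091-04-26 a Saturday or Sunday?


Anchor: Jan 1, 2091. With p = 2091 - 1 = 2090: (p + p//4 - p//100 + p//400) mod 7 = (2090 + 522 - 20 + 5) mod 7 = 2597 mod 7 = 0 -> Monday (Mon=0 ... Sun=6)
Day of year: 116; offset = 115
Weekday index = (0 + 115) mod 7 = 3 -> Thursday
Weekend days: Saturday, Sunday

No


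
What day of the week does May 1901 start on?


Target: May 1, 1901
Anchor: Jan 1, 1901. With p = 1901 - 1 = 1900: (p + p//4 - p//100 + p//400) mod 7 = (1900 + 475 - 19 + 4) mod 7 = 2360 mod 7 = 1 -> Tuesday (Mon=0 ... Sun=6)
Days before May (Jan-Apr): 120 days
Weekday index = (1 + 120) mod 7 = 2

Wednesday


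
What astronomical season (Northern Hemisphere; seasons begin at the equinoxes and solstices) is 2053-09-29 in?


Date: September 29
Astronomical Autumn (approx.; exact equinox/solstice day varies by year): September 22 to December 20
September 29 falls within the Autumn window

Autumn


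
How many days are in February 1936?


February 1936 (leap year: yes)

29 days


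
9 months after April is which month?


April is month 4
4 + 9 = 13; wrap: 13 - 12 = 1

January


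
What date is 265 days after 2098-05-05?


Start: 2098-05-05, add 265 days
May 2098 has 31 days: 31 - 5 = 26 days to May 31 -> 239 left
June 2098 has 30 days -> 209 left
July 2098 has 31 days -> 178 left
August 2098 has 31 days -> 147 left
September 2098 has 30 days -> 117 left
October 2098 has 31 days -> 86 left
November 2098 has 30 days -> 56 left
December 2098 has 31 days -> 25 left
January 2099: 25 <= 31 -> lands on January 25

Result: 2099-01-25


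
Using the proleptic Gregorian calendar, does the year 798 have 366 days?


Gregorian leap year rule: divisible by 4, but not by 100, unless also by 400.
798 is not divisible by 4 -> not a leap year

No


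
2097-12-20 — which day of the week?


Date: December 20, 2097
Anchor: Jan 1, 2097. With p = 2097 - 1 = 2096: (p + p//4 - p//100 + p//400) mod 7 = (2096 + 524 - 20 + 5) mod 7 = 2605 mod 7 = 1 -> Tuesday (Mon=0 ... Sun=6)
Days before December (Jan-Nov): 334; offset = 334 + 20 - 1 = 353
Weekday index = (1 + 353) mod 7 = 4

Day of the week: Friday


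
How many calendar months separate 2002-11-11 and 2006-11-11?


From November 2002 to November 2006
4 years * 12 = 48 months = 48

48 months


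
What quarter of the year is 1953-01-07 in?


Month: January (month 1)
Q1: Jan-Mar, Q2: Apr-Jun, Q3: Jul-Sep, Q4: Oct-Dec

Q1


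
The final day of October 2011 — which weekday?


October 2011 has 31 days
Anchor: Jan 1, 2011. With p = 2011 - 1 = 2010: (p + p//4 - p//100 + p//400) mod 7 = (2010 + 502 - 20 + 5) mod 7 = 2497 mod 7 = 5 -> Saturday (Mon=0 ... Sun=6)
Days before October (Jan-Sep): 273; October 1 index = (5 + 273) mod 7 = 5 -> Saturday
Last day offset: 31 - 1 = 30 days
Weekday index = (5 + 30) mod 7 = 0

Monday, October 31


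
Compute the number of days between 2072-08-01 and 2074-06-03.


From 2072-08-01 to 2074-06-03
2072-08-01: days before August = 31 + 29 + 31 + 30 + 31 + 30 + 31 = 213 (2072 is a leap year); day of year = 213 + 1 = 214
2074-06-03: days before June = 31 + 28 + 31 + 30 + 31 = 151 (2074 is not a leap year); day of year = 151 + 3 = 154
Rest of 2072: 366 - 214 = 152
Full years 2073 (365): 365
Total = 152 + 365 + 154 = 671

671 days


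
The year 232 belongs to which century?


Century = (year - 1) // 100 + 1
= (232 - 1) // 100 + 1
= 231 // 100 + 1
= 2 + 1

3rd century


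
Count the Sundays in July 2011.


July 2011 has 31 days
Anchor: Jan 1, 2011. With p = 2011 - 1 = 2010: (p + p//4 - p//100 + p//400) mod 7 = (2010 + 502 - 20 + 5) mod 7 = 2497 mod 7 = 5 -> Saturday (Mon=0 ... Sun=6)
Days before July (Jan-Jun): 181; July 1 index = (5 + 181) mod 7 = 4 -> Friday
First Sunday is July 3
Sundays: 3, 10, 17, 24, 31

5 Sundays
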